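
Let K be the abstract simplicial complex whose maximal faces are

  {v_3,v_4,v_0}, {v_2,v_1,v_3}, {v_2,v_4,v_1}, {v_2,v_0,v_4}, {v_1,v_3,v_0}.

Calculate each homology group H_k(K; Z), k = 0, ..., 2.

Fix the vertex order v_0 < v_1 < v_2 < v_3 < v_4 and write every simplex with vertices in increasing order. Then dim K = 2 and the simplices of K are:

  0-simplices (5): [v_0], [v_1], [v_2], [v_3], [v_4]
  1-simplices (10): [v_0,v_1], [v_0,v_2], [v_0,v_3], [v_0,v_4], [v_1,v_2], [v_1,v_3], [v_1,v_4], [v_2,v_3], [v_2,v_4], [v_3,v_4]
  2-simplices (5): [v_0,v_1,v_3], [v_0,v_2,v_4], [v_0,v_3,v_4], [v_1,v_2,v_3], [v_1,v_2,v_4]

giving chain groups C_0 ≅ Z^5, C_1 ≅ Z^10, C_2 ≅ Z^5.

Boundary ∂_1: C_1 → C_0 sends each edge [p,q] (with p < q) to q − p.
As a 5×10 matrix over Z this has rank 4, with invariant factors (1,1,1,1).

Boundary ∂_2: C_2 → C_1 maps a triangle to the signed sum of its edges. For instance
  ∂[v_1,v_2,v_4] = [v_2,v_4] − [v_1,v_4] + [v_1,v_2],
  ∂[v_0,v_3,v_4] = [v_3,v_4] − [v_0,v_4] + [v_0,v_3].
This gives a 10×5 integer matrix of rank 5; reducing to Smith normal form yields diagonal entries (1,1,1,1,1).

From H_k ≅ ker(∂_k) / im(∂_{k+1}) we obtain:

  H_0: rank C_0 − rank ∂_1 = 5 − 4 = 1, and the invariant factors of ∂_1 are all 1, so H_0 ≅ Z.
  H_1: rank ker ∂_1 − rank ∂_2 = (10 − 4) − 5 = 1, and the invariant factors of ∂_2 are all 1, so H_1 ≅ Z.
  H_2: rank ker ∂_2 − rank ∂_3 = (5 − 5) − 0 = 0, and there is no ∂_3, so H_2 ≅ 0.

As a check, the Euler characteristic is 5 − 10 + 5 = 0, which agrees with 1 − 1 + 0 = 0.
(K is a triangulation of the Möbius band.)

H_0 = Z,  H_1 = Z,  H_2 = 0.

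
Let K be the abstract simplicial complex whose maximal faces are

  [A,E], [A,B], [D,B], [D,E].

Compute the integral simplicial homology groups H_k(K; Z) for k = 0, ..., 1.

H_0 = Z,  H_1 = Z.

Order the vertices as A < B < D < E. Listing each simplex with vertices in this order, K has dimension 1 with simplices:

  0-simplices (4): A, B, D, E
  1-simplices (4): AB, AE, BD, DE

giving chain groups C_0 ≅ Z^4, C_1 ≅ Z^4.

The boundary map ∂_1: C_1 → C_0 is given by ∂[p,q] = [q] − [p]. For instance
  ∂AB = B − A.
This gives a 4×4 integer matrix of rank 3; reducing to Smith normal form yields diagonal entries (1,1,1).

From H_k ≅ ker(∂_k) / im(∂_{k+1}) we obtain:

  H_0: rank C_0 − rank ∂_1 = 4 − 3 = 1, and the invariant factors of ∂_1 are all 1, so H_0 = Z.
  H_1: rank ker ∂_1 − rank ∂_2 = (4 − 3) − 0 = 1, and there is no ∂_2, so H_1 = Z.

(K is a triangulation of the circle S^1.)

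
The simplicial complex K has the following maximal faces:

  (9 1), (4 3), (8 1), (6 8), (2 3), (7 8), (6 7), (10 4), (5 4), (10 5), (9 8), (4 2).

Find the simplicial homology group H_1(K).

H_1 ≅ Z^4.

We work with the vertex ordering 1 < 2 < 3 < 4 < 5 < 6 < 7 < 8 < 9 < 10. The simplices of K, each written with vertices in increasing order, are:

  0-simplices (10): [1], [2], [3], [4], [5], [6], [7], [8], [9], [10]
  1-simplices (12): [1,8], [1,9], [2,3], [2,4], [3,4], [4,5], [4,10], [5,10], [6,7], [6,8], [7,8], [8,9]

giving chain groups C_0 ≅ Z^10, C_1 ≅ Z^12.

The boundary map ∂_1: C_1 → C_0 is given by ∂[p,q] = [q] − [p]. For instance
  ∂[5,10] = [10] − [5].
The resulting 10×12 matrix has rank 8, and its Smith normal form has invariant factors (1,1,1,1,1,1,1,1).

Reading off H_k = ker ∂_k / im ∂_{k+1}:

  H_1: rank ker ∂_1 − rank ∂_2 = (12 − 8) − 0 = 4, and there is no ∂_2, so H_1 ≅ Z^4.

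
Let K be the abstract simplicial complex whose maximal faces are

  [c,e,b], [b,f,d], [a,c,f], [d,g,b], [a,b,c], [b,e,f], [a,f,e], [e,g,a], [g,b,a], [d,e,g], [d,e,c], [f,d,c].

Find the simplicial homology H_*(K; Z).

Fix the vertex order a < b < c < d < e < f < g and write every simplex with vertices in increasing order. Then dim K = 2 and the simplices of K are:

  0-simplices (7): a, b, c, d, e, f, g
  1-simplices (18): ab, ac, ae, af, ag, bc, bd, be, bf, bg, cd, ce, cf, de, df, dg, ef, eg
  2-simplices (12): abc, abg, acf, aef, aeg, bce, bdf, bdg, bef, cde, cdf, deg

so the chain groups are C_0 ≅ Z^7, C_1 ≅ Z^18, C_2 ≅ Z^12.

∂_1: C_1 → C_0 maps an edge to its endpoints' difference, ∂[p,q] = q − p. For instance
  ∂ce = e − c.
As a 7×18 matrix over Z this has rank 6, with invariant factors (1,1,1,1,1,1).

∂_2: C_2 → C_1 acts by ∂[p,q,r] = [q,r] − [p,r] + [p,q]. For instance
  ∂bdf = df − bf + bd,
  ∂bce = ce − be + bc.
The resulting 18×12 matrix has rank 12, and its Smith normal form has invariant factors (1,1,1,1,1,1,1,1,1,1,1,2).

Computing H_k = (kernel of ∂_k) / (image of ∂_{k+1}):

  H_0: rank C_0 − rank ∂_1 = 7 − 6 = 1, and the invariant factors of ∂_1 are all 1, so H_0 ≅ Z.
  H_1: rank ker ∂_1 − rank ∂_2 = (18 − 6) − 12 = 0, and ∂_2 has invariant factor 2 > 1, so H_1 ≅ Z/2Z.
  H_2: rank ker ∂_2 − rank ∂_3 = (12 − 12) − 0 = 0, and there is no ∂_3, so H_2 ≅ 0.

H_0 ≅ Z,  H_1 ≅ Z/2Z,  H_2 = 0.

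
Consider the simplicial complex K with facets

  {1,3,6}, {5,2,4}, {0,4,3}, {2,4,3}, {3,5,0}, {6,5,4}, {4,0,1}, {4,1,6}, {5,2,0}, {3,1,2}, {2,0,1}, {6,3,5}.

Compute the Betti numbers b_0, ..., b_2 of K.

b_0 = 1, b_1 = 0, b_2 = 0.

K has 7 vertices, 18 edges, 12 triangles.
rank ∂_0 = 0, rank ∂_1 = 6 ⇒ b_0 = 7 − 0 − 6 = 1; all invariant factors of ∂_1 are 1 so no torsion. So H_0 ≅ Z.
rank ∂_1 = 6, rank ∂_2 = 12 ⇒ b_1 = 18 − 6 − 12 = 0; ∂_2 has invariant factor(s) [2] giving torsion. So H_1 ≅ Z/2.
rank ∂_2 = 12, rank ∂_3 = 0 ⇒ b_2 = 12 − 12 − 0 = 0. So H_2 ≅ 0.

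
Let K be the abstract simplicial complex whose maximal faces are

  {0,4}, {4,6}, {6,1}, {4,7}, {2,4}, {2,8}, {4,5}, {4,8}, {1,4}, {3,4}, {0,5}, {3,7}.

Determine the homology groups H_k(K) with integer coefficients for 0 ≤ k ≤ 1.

H_0 = Z,  H_1 = Z^4.

K has 9 vertices, 12 edges.
rank ∂_0 = 0, rank ∂_1 = 8 ⇒ b_0 = 9 − 0 − 8 = 1; all invariant factors of ∂_1 are 1 so no torsion. So H_0 ≅ Z.
rank ∂_1 = 8, rank ∂_2 = 0 ⇒ b_1 = 12 − 8 − 0 = 4. So H_1 ≅ Z^4.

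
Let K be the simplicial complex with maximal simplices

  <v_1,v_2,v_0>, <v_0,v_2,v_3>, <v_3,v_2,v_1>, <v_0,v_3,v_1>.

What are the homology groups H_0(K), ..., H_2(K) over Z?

H_0 ≅ Z,  H_1 = 0,  H_2 ≅ Z.

We work with the vertex ordering v_0 < v_1 < v_2 < v_3. The simplices of K, each written with vertices in increasing order, are:

  0-simplices (4): [v_0], [v_1], [v_2], [v_3]
  1-simplices (6): [v_0,v_1], [v_0,v_2], [v_0,v_3], [v_1,v_2], [v_1,v_3], [v_2,v_3]
  2-simplices (4): [v_0,v_1,v_2], [v_0,v_1,v_3], [v_0,v_2,v_3], [v_1,v_2,v_3]

giving chain groups C_0 ≅ Z^4, C_1 ≅ Z^6, C_2 ≅ Z^4.

Boundary ∂_1: C_1 → C_0 is given by ∂[p,q] = [q] − [p]. For instance
  ∂[v_1,v_3] = [v_3] − [v_1].
The 4×6 boundary matrix has rank 3 and Smith normal form diag(1,1,1).

The boundary map ∂_2: C_2 → C_1 maps a triangle to the signed sum of its edges. For instance
  ∂[v_1,v_2,v_3] = [v_2,v_3] − [v_1,v_3] + [v_1,v_2],
  ∂[v_0,v_1,v_2] = [v_1,v_2] − [v_0,v_2] + [v_0,v_1].
This gives a 6×4 integer matrix of rank 3; reducing to Smith normal form yields diagonal entries (1,1,1).

From H_k ≅ ker(∂_k) / im(∂_{k+1}) we obtain:

  H_0: rank C_0 − rank ∂_1 = 4 − 3 = 1, and the invariant factors of ∂_1 are all 1, so H_0 ≅ Z.
  H_1: rank ker ∂_1 − rank ∂_2 = (6 − 3) − 3 = 0, and the invariant factors of ∂_2 are all 1, so H_1 ≅ 0.
  H_2: rank ker ∂_2 − rank ∂_3 = (4 − 3) − 0 = 1, and there is no ∂_3, so H_2 ≅ Z.

(K is a triangulation of the 2-sphere S^2.)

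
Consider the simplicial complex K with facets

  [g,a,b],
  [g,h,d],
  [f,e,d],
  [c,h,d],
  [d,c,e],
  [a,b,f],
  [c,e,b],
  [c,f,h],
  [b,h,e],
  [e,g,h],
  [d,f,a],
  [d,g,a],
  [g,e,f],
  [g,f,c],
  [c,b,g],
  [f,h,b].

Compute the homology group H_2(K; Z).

Take the total order a < b < c < d < e < f < g < h on the vertex set. Then K (dimension 2) consists of the simplices:

  0-simplices (8): a, b, c, d, e, f, g, h
  1-simplices (24): ab, ad, af, ag, bc, be, bf, bg, bh, cd, ce, cf, cg, ch, de, df, dg, dh, ef, eg, eh, fg, fh, gh
  2-simplices (16): abf, abg, adf, adg, bce, bcg, beh, bfh, cde, cdh, cfg, cfh, def, dgh, efg, egh

giving chain groups C_0 ≅ Z^8, C_1 ≅ Z^24, C_2 ≅ Z^16.

The boundary map ∂_1: C_1 → C_0 maps an edge to its endpoints' difference, ∂[p,q] = q − p. For instance
  ∂de = e − d.
The resulting 8×24 matrix has rank 7, and its Smith normal form has invariant factors (1,1,1,1,1,1,1).

Boundary ∂_2: C_2 → C_1 acts by ∂[p,q,r] = [q,r] − [p,r] + [p,q]. For instance
  ∂abg = bg − ag + ab,
  ∂cde = de − ce + cd.
As a 24×16 matrix over Z this has rank 15, with invariant factors (1,1,1,1,1,1,1,1,1,1,1,1,1,1,1).

Computing H_k = (kernel of ∂_k) / (image of ∂_{k+1}):

  H_2: rank ker ∂_2 − rank ∂_3 = (16 − 15) − 0 = 1, and there is no ∂_3, so H_2 = Z.

H_2 = Z.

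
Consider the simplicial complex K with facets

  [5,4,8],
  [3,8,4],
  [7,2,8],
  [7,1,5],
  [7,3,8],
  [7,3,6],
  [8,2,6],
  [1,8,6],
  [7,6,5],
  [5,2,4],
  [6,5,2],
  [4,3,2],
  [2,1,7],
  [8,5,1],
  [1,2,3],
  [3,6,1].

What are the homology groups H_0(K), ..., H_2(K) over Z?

Order the vertices as 1 < 2 < 3 < 4 < 5 < 6 < 7 < 8. Listing each simplex with vertices in this order, K has dimension 2 with simplices:

  0-simplices (8): [1], [2], [3], [4], [5], [6], [7], [8]
  1-simplices (24): (24 of them)
  2-simplices (16): [1,2,3], [1,2,7], [1,3,6], [1,5,7], [1,5,8], [1,6,8], [2,3,4], [2,4,5], [2,5,6], [2,6,8], [2,7,8], [3,4,8], [3,6,7], [3,7,8], [4,5,8], [5,6,7]

so the chain groups are C_0 ≅ Z^8, C_1 ≅ Z^24, C_2 ≅ Z^16.

The boundary map ∂_1: C_1 → C_0 is given by ∂[p,q] = [q] − [p]. For instance
  ∂[3,6] = [6] − [3].
The resulting 8×24 matrix has rank 7, and its Smith normal form has invariant factors (1,1,1,1,1,1,1).

The boundary map ∂_2: C_2 → C_1 acts by ∂[p,q,r] = [q,r] − [p,r] + [p,q]. For instance
  ∂[5,6,7] = [6,7] − [5,7] + [5,6],
  ∂[2,6,8] = [6,8] − [2,8] + [2,6].
The 24×16 boundary matrix has rank 15 and Smith normal form diag(1,1,1,1,1,1,1,1,1,1,1,1,1,1,1).

From H_k ≅ ker(∂_k) / im(∂_{k+1}) we obtain:

  H_0: rank C_0 − rank ∂_1 = 8 − 7 = 1, and the invariant factors of ∂_1 are all 1, so H_0 = Z.
  H_1: rank ker ∂_1 − rank ∂_2 = (24 − 7) − 15 = 2, and the invariant factors of ∂_2 are all 1, so H_1 = Z^2.
  H_2: rank ker ∂_2 − rank ∂_3 = (16 − 15) − 0 = 1, and there is no ∂_3, so H_2 = Z.

H_0 = Z,  H_1 = Z^2,  H_2 = Z.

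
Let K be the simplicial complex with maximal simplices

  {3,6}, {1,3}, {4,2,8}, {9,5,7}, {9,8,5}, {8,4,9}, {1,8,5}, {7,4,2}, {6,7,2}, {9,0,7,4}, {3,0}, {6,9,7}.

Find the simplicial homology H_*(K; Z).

Fix the vertex order 0 < 1 < 2 < 3 < 4 < 5 < 6 < 7 < 8 < 9 and write every simplex with vertices in increasing order. Then dim K = 3 and the simplices of K are:

  0-simplices (10): [0], [1], [2], [3], [4], [5], [6], [7], [8], [9]
  1-simplices (22): [0,3], [0,4], [0,7], [0,9], [1,3], [1,5], [1,8], [2,4], [2,6], [2,7], [2,8], [3,6], [4,7], [4,8], [4,9], [5,7], [5,8], [5,9], [6,7], [6,9], [7,9], [8,9]
  2-simplices (12): [0,4,7], [0,4,9], [0,7,9], [1,5,8], [2,4,7], [2,4,8], [2,6,7], [4,7,9], [4,8,9], [5,7,9], [5,8,9], [6,7,9]
  3-simplices (1): [0,4,7,9]

Hence C_0 ≅ Z^10, C_1 ≅ Z^22, C_2 ≅ Z^12, C_3 ≅ Z^1.

Boundary ∂_1: C_1 → C_0 is given by ∂[p,q] = [q] − [p]. For instance
  ∂[0,4] = [4] − [0].
The 10×22 boundary matrix has rank 9 and Smith normal form diag(1,1,1,1,1,1,1,1,1).

Boundary ∂_2: C_2 → C_1 acts by ∂[p,q,r] = [q,r] − [p,r] + [p,q]. For instance
  ∂[1,5,8] = [5,8] − [1,8] + [1,5],
  ∂[2,4,8] = [4,8] − [2,8] + [2,4].
The resulting 22×12 matrix has rank 11, and its Smith normal form has invariant factors (1,1,1,1,1,1,1,1,1,1,1).

The boundary map ∂_3: C_3 → C_2 sends each 3-simplex σ to the alternating sum Σ_i (−1)^i (σ with its i-th vertex removed). For instance
  ∂[0,4,7,9] = [4,7,9] − [0,7,9] + [0,4,9] − [0,4,7].
As a 12×1 matrix over Z this has rank 1, with invariant factors (1).

Reading off H_k = ker ∂_k / im ∂_{k+1}:

  H_0: rank C_0 − rank ∂_1 = 10 − 9 = 1, and the invariant factors of ∂_1 are all 1, so H_0 ≅ Z.
  H_1: rank ker ∂_1 − rank ∂_2 = (22 − 9) − 11 = 2, and the invariant factors of ∂_2 are all 1, so H_1 ≅ Z^2.
  H_2: rank ker ∂_2 − rank ∂_3 = (12 − 11) − 1 = 0, and the invariant factors of ∂_3 are all 1, so H_2 ≅ 0.
  H_3: rank ker ∂_3 − rank ∂_4 = (1 − 1) − 0 = 0, and there is no ∂_4, so H_3 ≅ 0.

As a check, the Euler characteristic is 10 − 22 + 12 − 1 = -1, which agrees with 1 − 2 + 0 − 0 = -1.

H_0 = Z,  H_1 = Z^2,  H_2 = 0,  H_3 = 0.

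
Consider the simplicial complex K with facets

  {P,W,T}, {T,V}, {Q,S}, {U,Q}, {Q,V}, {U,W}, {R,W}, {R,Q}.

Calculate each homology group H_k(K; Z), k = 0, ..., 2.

We work with the vertex ordering P < Q < R < S < T < U < V < W. The simplices of K, each written with vertices in increasing order, are:

  0-simplices (8): P, Q, R, S, T, U, V, W
  1-simplices (10): PT, PW, QR, QS, QU, QV, RW, TV, TW, UW
  2-simplices (1): PTW

Hence C_0 ≅ Z^8, C_1 ≅ Z^10, C_2 ≅ Z^1.

∂_1: C_1 → C_0 sends each edge [p,q] (with p < q) to q − p.
This gives a 8×10 integer matrix of rank 7; reducing to Smith normal form yields diagonal entries (1,1,1,1,1,1,1).

∂_2: C_2 → C_1 maps a triangle to the signed sum of its edges. For instance
  ∂PTW = TW − PW + PT.
This gives a 10×1 integer matrix of rank 1; reducing to Smith normal form yields diagonal entries (1).

Computing H_k = (kernel of ∂_k) / (image of ∂_{k+1}):

  H_0: rank C_0 − rank ∂_1 = 8 − 7 = 1, and the invariant factors of ∂_1 are all 1, so H_0 = Z.
  H_1: rank ker ∂_1 − rank ∂_2 = (10 − 7) − 1 = 2, and the invariant factors of ∂_2 are all 1, so H_1 = Z^2.
  H_2: rank ker ∂_2 − rank ∂_3 = (1 − 1) − 0 = 0, and there is no ∂_3, so H_2 = 0.

As a check, the Euler characteristic is 8 − 10 + 1 = -1, which agrees with 1 − 2 + 0 = -1.

H_0 ≅ Z,  H_1 ≅ Z^2,  H_2 = 0.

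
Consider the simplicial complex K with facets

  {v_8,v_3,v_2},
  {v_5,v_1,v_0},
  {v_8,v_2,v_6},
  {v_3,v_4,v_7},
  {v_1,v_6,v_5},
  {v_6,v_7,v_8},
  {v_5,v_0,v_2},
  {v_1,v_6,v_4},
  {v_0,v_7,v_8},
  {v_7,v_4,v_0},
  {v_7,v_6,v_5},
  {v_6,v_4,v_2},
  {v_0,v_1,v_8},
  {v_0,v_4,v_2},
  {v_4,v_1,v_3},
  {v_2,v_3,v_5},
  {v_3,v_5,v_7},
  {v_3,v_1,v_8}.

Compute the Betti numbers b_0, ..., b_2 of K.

b_0 = 1, b_1 = 2, b_2 = 1.

Order the vertices as v_0 < v_1 < v_2 < v_3 < v_4 < v_5 < v_6 < v_7 < v_8. Listing each simplex with vertices in this order, K has dimension 2 with simplices:

  0-simplices (9): [v_0], [v_1], [v_2], [v_3], [v_4], [v_5], [v_6], [v_7], [v_8]
  1-simplices (27): (27 of them)
  2-simplices (18): (18 of them)

so the chain groups are C_0 ≅ Z^9, C_1 ≅ Z^27, C_2 ≅ Z^18.

The boundary map ∂_1: C_1 → C_0 is given by ∂[p,q] = [q] − [p]. For instance
  ∂[v_3,v_4] = [v_4] − [v_3].
As a 9×27 matrix over Z this has rank 8, with invariant factors (1,1,1,1,1,1,1,1).

The boundary map ∂_2: C_2 → C_1 acts by ∂[p,q,r] = [q,r] − [p,r] + [p,q]. For instance
  ∂[v_2,v_4,v_6] = [v_4,v_6] − [v_2,v_6] + [v_2,v_4],
  ∂[v_2,v_3,v_8] = [v_3,v_8] − [v_2,v_8] + [v_2,v_3].
This gives a 27×18 integer matrix of rank 17; reducing to Smith normal form yields diagonal entries (1,1,1,1,1,1,1,1,1,1,1,1,1,1,1,1,1).

Reading off H_k = ker ∂_k / im ∂_{k+1}:

  H_0: rank C_0 − rank ∂_1 = 9 − 8 = 1, and the invariant factors of ∂_1 are all 1, so H_0 = Z.
  H_1: rank ker ∂_1 − rank ∂_2 = (27 − 8) − 17 = 2, and the invariant factors of ∂_2 are all 1, so H_1 = Z^2.
  H_2: rank ker ∂_2 − rank ∂_3 = (18 − 17) − 0 = 1, and there is no ∂_3, so H_2 = Z.

As a check, the Euler characteristic is 9 − 27 + 18 = 0, which agrees with 1 − 2 + 1 = 0.

Hence the Betti numbers are b_0 = 1, b_1 = 2, b_2 = 1.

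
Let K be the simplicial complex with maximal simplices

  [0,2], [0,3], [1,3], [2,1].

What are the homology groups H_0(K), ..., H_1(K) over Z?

Fix the vertex order 0 < 1 < 2 < 3 and write every simplex with vertices in increasing order. Then dim K = 1 and the simplices of K are:

  0-simplices (4): [0], [1], [2], [3]
  1-simplices (4): [0,2], [0,3], [1,2], [1,3]

giving chain groups C_0 ≅ Z^4, C_1 ≅ Z^4.

∂_1: C_1 → C_0 is given by ∂[p,q] = [q] − [p]. For instance
  ∂[1,3] = [3] − [1].
This gives a 4×4 integer matrix of rank 3; reducing to Smith normal form yields diagonal entries (1,1,1).

Computing H_k = (kernel of ∂_k) / (image of ∂_{k+1}):

  H_0: rank C_0 − rank ∂_1 = 4 − 3 = 1, and the invariant factors of ∂_1 are all 1, so H_0 ≅ Z.
  H_1: rank ker ∂_1 − rank ∂_2 = (4 − 3) − 0 = 1, and there is no ∂_2, so H_1 ≅ Z.

(K is a triangulation of the circle S^1.)

H_0 = Z,  H_1 = Z.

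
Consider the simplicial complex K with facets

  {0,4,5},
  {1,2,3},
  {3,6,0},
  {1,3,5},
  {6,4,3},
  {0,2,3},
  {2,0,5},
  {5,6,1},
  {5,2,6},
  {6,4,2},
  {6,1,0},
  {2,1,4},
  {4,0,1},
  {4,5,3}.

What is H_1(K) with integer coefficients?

H_1 = Z^2.

Fix the vertex order 0 < 1 < 2 < 3 < 4 < 5 < 6 and write every simplex with vertices in increasing order. Then dim K = 2 and the simplices of K are:

  0-simplices (7): [0], [1], [2], [3], [4], [5], [6]
  1-simplices (21): [0,1], [0,2], [0,3], [0,4], [0,5], [0,6], [1,2], [1,3], [1,4], [1,5], [1,6], [2,3], [2,4], [2,5], [2,6], [3,4], [3,5], [3,6], [4,5], [4,6], [5,6]
  2-simplices (14): [0,1,4], [0,1,6], [0,2,3], [0,2,5], [0,3,6], [0,4,5], [1,2,3], [1,2,4], [1,3,5], [1,5,6], [2,4,6], [2,5,6], [3,4,5], [3,4,6]

so the chain groups are C_0 ≅ Z^7, C_1 ≅ Z^21, C_2 ≅ Z^14.

The boundary map ∂_1: C_1 → C_0 sends each edge [p,q] (with p < q) to q − p. For instance
  ∂[2,4] = [4] − [2].
The resulting 7×21 matrix has rank 6, and its Smith normal form has invariant factors (1,1,1,1,1,1).

The boundary map ∂_2: C_2 → C_1 acts by ∂[p,q,r] = [q,r] − [p,r] + [p,q]. For instance
  ∂[2,5,6] = [5,6] − [2,6] + [2,5],
  ∂[1,3,5] = [3,5] − [1,5] + [1,3].
The resulting 21×14 matrix has rank 13, and its Smith normal form has invariant factors (1,1,1,1,1,1,1,1,1,1,1,1,1).

Computing H_k = (kernel of ∂_k) / (image of ∂_{k+1}):

  H_1: rank ker ∂_1 − rank ∂_2 = (21 − 6) − 13 = 2, and the invariant factors of ∂_2 are all 1, so H_1 ≅ Z^2.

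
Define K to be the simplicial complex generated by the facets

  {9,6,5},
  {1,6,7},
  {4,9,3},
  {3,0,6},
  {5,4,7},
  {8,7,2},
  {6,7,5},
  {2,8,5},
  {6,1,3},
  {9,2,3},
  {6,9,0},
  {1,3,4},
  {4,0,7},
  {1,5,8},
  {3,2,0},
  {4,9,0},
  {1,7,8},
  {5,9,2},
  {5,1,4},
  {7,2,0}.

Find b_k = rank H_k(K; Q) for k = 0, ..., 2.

b_0 = 1, b_1 = 1, b_2 = 0.

Take the total order 0 < 1 < 2 < 3 < 4 < 5 < 6 < 7 < 8 < 9 on the vertex set. Then K (dimension 2) consists of the simplices:

  0-simplices (10): [0], [1], [2], [3], [4], [5], [6], [7], [8], [9]
  1-simplices (30): (30 of them)
  2-simplices (20): (20 of them)

so the chain groups are C_0 ≅ Z^10, C_1 ≅ Z^30, C_2 ≅ Z^20.

∂_1: C_1 → C_0 maps an edge to its endpoints' difference, ∂[p,q] = q − p. For instance
  ∂[4,9] = [9] − [4].
As a 10×30 matrix over Z this has rank 9, with invariant factors (1,1,1,1,1,1,1,1,1).

The boundary map ∂_2: C_2 → C_1 sends each 2-simplex [p,q,r] to [q,r] − [p,r] + [p,q]. For instance
  ∂[0,3,6] = [3,6] − [0,6] + [0,3],
  ∂[2,3,9] = [3,9] − [2,9] + [2,3].
The resulting 30×20 matrix has rank 20, and its Smith normal form has invariant factors (1,1,1,1,1,1,1,1,1,1,1,1,1,1,1,1,1,1,1,2).

From H_k ≅ ker(∂_k) / im(∂_{k+1}) we obtain:

  H_0: rank C_0 − rank ∂_1 = 10 − 9 = 1, and the invariant factors of ∂_1 are all 1, so H_0 ≅ Z.
  H_1: rank ker ∂_1 − rank ∂_2 = (30 − 9) − 20 = 1, and ∂_2 has invariant factor 2 > 1, so H_1 ≅ Z ⊕ Z/2.
  H_2: rank ker ∂_2 − rank ∂_3 = (20 − 20) − 0 = 0, and there is no ∂_3, so H_2 ≅ 0.

Hence the Betti numbers are b_0 = 1, b_1 = 1, b_2 = 0.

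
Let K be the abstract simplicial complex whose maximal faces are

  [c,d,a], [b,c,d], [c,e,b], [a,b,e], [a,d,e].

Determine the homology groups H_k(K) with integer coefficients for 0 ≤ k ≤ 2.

We work with the vertex ordering a < b < c < d < e. The simplices of K, each written with vertices in increasing order, are:

  0-simplices (5): a, b, c, d, e
  1-simplices (10): ab, ac, ad, ae, bc, bd, be, cd, ce, de
  2-simplices (5): abe, acd, ade, bcd, bce

so the chain groups are C_0 ≅ Z^5, C_1 ≅ Z^10, C_2 ≅ Z^5.

The boundary map ∂_1: C_1 → C_0 maps an edge to its endpoints' difference, ∂[p,q] = q − p. For instance
  ∂ae = e − a.
The 5×10 boundary matrix has rank 4 and Smith normal form diag(1,1,1,1).

∂_2: C_2 → C_1 maps a triangle to the signed sum of its edges. For instance
  ∂ade = de − ae + ad,
  ∂bce = ce − be + bc.
This gives a 10×5 integer matrix of rank 5; reducing to Smith normal form yields diagonal entries (1,1,1,1,1).

Reading off H_k = ker ∂_k / im ∂_{k+1}:

  H_0: rank C_0 − rank ∂_1 = 5 − 4 = 1, and the invariant factors of ∂_1 are all 1, so H_0 = Z.
  H_1: rank ker ∂_1 − rank ∂_2 = (10 − 4) − 5 = 1, and the invariant factors of ∂_2 are all 1, so H_1 = Z.
  H_2: rank ker ∂_2 − rank ∂_3 = (5 − 5) − 0 = 0, and there is no ∂_3, so H_2 = 0.

As a check, the Euler characteristic is 5 − 10 + 5 = 0, which agrees with 1 − 1 + 0 = 0.

H_0 ≅ Z,  H_1 ≅ Z,  H_2 = 0.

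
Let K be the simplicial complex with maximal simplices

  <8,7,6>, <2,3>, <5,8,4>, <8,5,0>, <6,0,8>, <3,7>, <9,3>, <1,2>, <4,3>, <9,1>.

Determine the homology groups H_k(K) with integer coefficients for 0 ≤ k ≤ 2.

H_0 = Z,  H_1 = Z^2,  H_2 = 0.

Order the vertices as 0 < 1 < 2 < 3 < 4 < 5 < 6 < 7 < 8 < 9. Listing each simplex with vertices in this order, K has dimension 2 with simplices:

  0-simplices (10): [0], [1], [2], [3], [4], [5], [6], [7], [8], [9]
  1-simplices (15): [0,5], [0,6], [0,8], [1,2], [1,9], [2,3], [3,4], [3,7], [3,9], [4,5], [4,8], [5,8], [6,7], [6,8], [7,8]
  2-simplices (4): [0,5,8], [0,6,8], [4,5,8], [6,7,8]

Hence C_0 ≅ Z^10, C_1 ≅ Z^15, C_2 ≅ Z^4.

∂_1: C_1 → C_0 sends each edge [p,q] (with p < q) to q − p.
As a 10×15 matrix over Z this has rank 9, with invariant factors (1,1,1,1,1,1,1,1,1).

Boundary ∂_2: C_2 → C_1 acts by ∂[p,q,r] = [q,r] − [p,r] + [p,q]. For instance
  ∂[6,7,8] = [7,8] − [6,8] + [6,7],
  ∂[4,5,8] = [5,8] − [4,8] + [4,5].
This gives a 15×4 integer matrix of rank 4; reducing to Smith normal form yields diagonal entries (1,1,1,1).

Computing H_k = (kernel of ∂_k) / (image of ∂_{k+1}):

  H_0: rank C_0 − rank ∂_1 = 10 − 9 = 1, and the invariant factors of ∂_1 are all 1, so H_0 = Z.
  H_1: rank ker ∂_1 − rank ∂_2 = (15 − 9) − 4 = 2, and the invariant factors of ∂_2 are all 1, so H_1 = Z^2.
  H_2: rank ker ∂_2 − rank ∂_3 = (4 − 4) − 0 = 0, and there is no ∂_3, so H_2 = 0.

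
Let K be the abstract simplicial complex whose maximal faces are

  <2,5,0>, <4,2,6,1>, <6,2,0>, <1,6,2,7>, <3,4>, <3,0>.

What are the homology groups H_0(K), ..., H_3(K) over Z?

Take the total order 0 < 1 < 2 < 3 < 4 < 5 < 6 < 7 on the vertex set. Then K (dimension 3) consists of the simplices:

  0-simplices (8): [0], [1], [2], [3], [4], [5], [6], [7]
  1-simplices (15): [0,2], [0,3], [0,5], [0,6], [1,2], [1,4], [1,6], [1,7], [2,4], [2,5], [2,6], [2,7], [3,4], [4,6], [6,7]
  2-simplices (9): [0,2,5], [0,2,6], [1,2,4], [1,2,6], [1,2,7], [1,4,6], [1,6,7], [2,4,6], [2,6,7]
  3-simplices (2): [1,2,4,6], [1,2,6,7]

giving chain groups C_0 ≅ Z^8, C_1 ≅ Z^15, C_2 ≅ Z^9, C_3 ≅ Z^2.

∂_1: C_1 → C_0 sends each edge [p,q] (with p < q) to q − p. For instance
  ∂[2,6] = [6] − [2].
As a 8×15 matrix over Z this has rank 7, with invariant factors (1,1,1,1,1,1,1).

∂_2: C_2 → C_1 sends each 2-simplex [p,q,r] to [q,r] − [p,r] + [p,q]. For instance
  ∂[0,2,5] = [2,5] − [0,5] + [0,2],
  ∂[1,2,6] = [2,6] − [1,6] + [1,2].
This gives a 15×9 integer matrix of rank 7; reducing to Smith normal form yields diagonal entries (1,1,1,1,1,1,1).

∂_3: C_3 → C_2 sends each 3-simplex σ to the alternating sum Σ_i (−1)^i (σ with its i-th vertex removed). For instance
  ∂[1,2,4,6] = [2,4,6] − [1,4,6] + [1,2,6] − [1,2,4],
  ∂[1,2,6,7] = [2,6,7] − [1,6,7] + [1,2,7] − [1,2,6].
This gives a 9×2 integer matrix of rank 2; reducing to Smith normal form yields diagonal entries (1,1).

Reading off H_k = ker ∂_k / im ∂_{k+1}:

  H_0: rank C_0 − rank ∂_1 = 8 − 7 = 1, and the invariant factors of ∂_1 are all 1, so H_0 ≅ Z.
  H_1: rank ker ∂_1 − rank ∂_2 = (15 − 7) − 7 = 1, and the invariant factors of ∂_2 are all 1, so H_1 ≅ Z.
  H_2: rank ker ∂_2 − rank ∂_3 = (9 − 7) − 2 = 0, and the invariant factors of ∂_3 are all 1, so H_2 ≅ 0.
  H_3: rank ker ∂_3 − rank ∂_4 = (2 − 2) − 0 = 0, and there is no ∂_4, so H_3 ≅ 0.

H_0 ≅ Z,  H_1 ≅ Z,  H_2 = 0,  H_3 = 0.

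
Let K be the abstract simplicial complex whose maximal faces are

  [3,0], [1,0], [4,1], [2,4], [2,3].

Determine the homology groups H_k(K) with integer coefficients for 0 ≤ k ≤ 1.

H_0 ≅ Z,  H_1 ≅ Z.

Take the total order 0 < 1 < 2 < 3 < 4 on the vertex set. Then K (dimension 1) consists of the simplices:

  0-simplices (5): [0], [1], [2], [3], [4]
  1-simplices (5): [0,1], [0,3], [1,4], [2,3], [2,4]

so the chain groups are C_0 ≅ Z^5, C_1 ≅ Z^5.

Boundary ∂_1: C_1 → C_0 sends each edge [p,q] (with p < q) to q − p. For instance
  ∂[1,4] = [4] − [1].
The 5×5 boundary matrix has rank 4 and Smith normal form diag(1,1,1,1).

Reading off H_k = ker ∂_k / im ∂_{k+1}:

  H_0: rank C_0 − rank ∂_1 = 5 − 4 = 1, and the invariant factors of ∂_1 are all 1, so H_0 = Z.
  H_1: rank ker ∂_1 − rank ∂_2 = (5 − 4) − 0 = 1, and there is no ∂_2, so H_1 = Z.

As a check, the Euler characteristic is 5 − 5 = 0, which agrees with 1 − 1 = 0.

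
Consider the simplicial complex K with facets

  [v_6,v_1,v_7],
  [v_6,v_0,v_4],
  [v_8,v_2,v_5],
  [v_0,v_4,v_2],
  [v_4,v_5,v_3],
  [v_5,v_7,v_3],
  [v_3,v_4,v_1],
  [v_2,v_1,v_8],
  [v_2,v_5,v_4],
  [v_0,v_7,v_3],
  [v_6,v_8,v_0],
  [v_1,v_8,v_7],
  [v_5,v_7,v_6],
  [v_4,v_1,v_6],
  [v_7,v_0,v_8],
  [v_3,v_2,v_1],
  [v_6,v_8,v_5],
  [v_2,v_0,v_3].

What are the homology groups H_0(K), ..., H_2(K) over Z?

H_0 = Z,  H_1 = Z ⊕ Z/2Z,  H_2 = 0.

Take the total order v_0 < v_1 < v_2 < v_3 < v_4 < v_5 < v_6 < v_7 < v_8 on the vertex set. Then K (dimension 2) consists of the simplices:

  0-simplices (9): [v_0], [v_1], [v_2], [v_3], [v_4], [v_5], [v_6], [v_7], [v_8]
  1-simplices (27): (27 of them)
  2-simplices (18): (18 of them)

giving chain groups C_0 ≅ Z^9, C_1 ≅ Z^27, C_2 ≅ Z^18.

The boundary map ∂_1: C_1 → C_0 sends each edge [p,q] (with p < q) to q − p.
As a 9×27 matrix over Z this has rank 8, with invariant factors (1,1,1,1,1,1,1,1).

Boundary ∂_2: C_2 → C_1 sends each 2-simplex [p,q,r] to [q,r] − [p,r] + [p,q]. For instance
  ∂[v_0,v_3,v_7] = [v_3,v_7] − [v_0,v_7] + [v_0,v_3],
  ∂[v_1,v_2,v_8] = [v_2,v_8] − [v_1,v_8] + [v_1,v_2].
The 27×18 boundary matrix has rank 18 and Smith normal form diag(1,1,1,1,1,1,1,1,1,1,1,1,1,1,1,1,1,2).

From H_k ≅ ker(∂_k) / im(∂_{k+1}) we obtain:

  H_0: rank C_0 − rank ∂_1 = 9 − 8 = 1, and the invariant factors of ∂_1 are all 1, so H_0 = Z.
  H_1: rank ker ∂_1 − rank ∂_2 = (27 − 8) − 18 = 1, and ∂_2 has invariant factor 2 > 1, so H_1 = Z ⊕ Z/2Z.
  H_2: rank ker ∂_2 − rank ∂_3 = (18 − 18) − 0 = 0, and there is no ∂_3, so H_2 = 0.

As a check, the Euler characteristic is 9 − 27 + 18 = 0, which agrees with 1 − 1 + 0 = 0.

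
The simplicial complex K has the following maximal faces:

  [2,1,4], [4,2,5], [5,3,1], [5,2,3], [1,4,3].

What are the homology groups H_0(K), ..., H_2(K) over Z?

H_0 ≅ Z,  H_1 ≅ Z,  H_2 = 0.

We work with the vertex ordering 1 < 2 < 3 < 4 < 5. The simplices of K, each written with vertices in increasing order, are:

  0-simplices (5): [1], [2], [3], [4], [5]
  1-simplices (10): [1,2], [1,3], [1,4], [1,5], [2,3], [2,4], [2,5], [3,4], [3,5], [4,5]
  2-simplices (5): [1,2,4], [1,3,4], [1,3,5], [2,3,5], [2,4,5]

giving chain groups C_0 ≅ Z^5, C_1 ≅ Z^10, C_2 ≅ Z^5.

∂_1: C_1 → C_0 maps an edge to its endpoints' difference, ∂[p,q] = q − p. For instance
  ∂[1,4] = [4] − [1].
The 5×10 boundary matrix has rank 4 and Smith normal form diag(1,1,1,1).

The boundary map ∂_2: C_2 → C_1 maps a triangle to the signed sum of its edges. For instance
  ∂[2,3,5] = [3,5] − [2,5] + [2,3],
  ∂[1,3,4] = [3,4] − [1,4] + [1,3].
The resulting 10×5 matrix has rank 5, and its Smith normal form has invariant factors (1,1,1,1,1).

Reading off H_k = ker ∂_k / im ∂_{k+1}:

  H_0: rank C_0 − rank ∂_1 = 5 − 4 = 1, and the invariant factors of ∂_1 are all 1, so H_0 = Z.
  H_1: rank ker ∂_1 − rank ∂_2 = (10 − 4) − 5 = 1, and the invariant factors of ∂_2 are all 1, so H_1 = Z.
  H_2: rank ker ∂_2 − rank ∂_3 = (5 − 5) − 0 = 0, and there is no ∂_3, so H_2 = 0.

(K is a triangulation of the Möbius band.)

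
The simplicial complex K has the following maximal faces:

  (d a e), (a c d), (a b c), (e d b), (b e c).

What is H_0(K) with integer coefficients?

K has 5 vertices, 10 edges, 5 triangles.
rank ∂_0 = 0, rank ∂_1 = 4 ⇒ b_0 = 5 − 0 − 4 = 1; all invariant factors of ∂_1 are 1 so no torsion. So H_0 ≅ Z.

H_0 = Z.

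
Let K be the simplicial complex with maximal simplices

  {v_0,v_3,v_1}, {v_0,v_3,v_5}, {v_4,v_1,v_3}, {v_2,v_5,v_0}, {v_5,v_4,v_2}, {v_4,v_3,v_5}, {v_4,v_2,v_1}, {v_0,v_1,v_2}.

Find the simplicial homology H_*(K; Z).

H_0 ≅ Z,  H_1 = 0,  H_2 ≅ Z.

We work with the vertex ordering v_0 < v_1 < v_2 < v_3 < v_4 < v_5. The simplices of K, each written with vertices in increasing order, are:

  0-simplices (6): [v_0], [v_1], [v_2], [v_3], [v_4], [v_5]
  1-simplices (12): [v_0,v_1], [v_0,v_2], [v_0,v_3], [v_0,v_5], [v_1,v_2], [v_1,v_3], [v_1,v_4], [v_2,v_4], [v_2,v_5], [v_3,v_4], [v_3,v_5], [v_4,v_5]
  2-simplices (8): [v_0,v_1,v_2], [v_0,v_1,v_3], [v_0,v_2,v_5], [v_0,v_3,v_5], [v_1,v_2,v_4], [v_1,v_3,v_4], [v_2,v_4,v_5], [v_3,v_4,v_5]

giving chain groups C_0 ≅ Z^6, C_1 ≅ Z^12, C_2 ≅ Z^8.

∂_1: C_1 → C_0 sends each edge [p,q] (with p < q) to q − p. For instance
  ∂[v_3,v_5] = [v_5] − [v_3].
As a 6×12 matrix over Z this has rank 5, with invariant factors (1,1,1,1,1).

∂_2: C_2 → C_1 sends each 2-simplex [p,q,r] to [q,r] − [p,r] + [p,q]. For instance
  ∂[v_3,v_4,v_5] = [v_4,v_5] − [v_3,v_5] + [v_3,v_4],
  ∂[v_0,v_1,v_2] = [v_1,v_2] − [v_0,v_2] + [v_0,v_1].
As a 12×8 matrix over Z this has rank 7, with invariant factors (1,1,1,1,1,1,1).

Computing H_k = (kernel of ∂_k) / (image of ∂_{k+1}):

  H_0: rank C_0 − rank ∂_1 = 6 − 5 = 1, and the invariant factors of ∂_1 are all 1, so H_0 = Z.
  H_1: rank ker ∂_1 − rank ∂_2 = (12 − 5) − 7 = 0, and the invariant factors of ∂_2 are all 1, so H_1 = 0.
  H_2: rank ker ∂_2 − rank ∂_3 = (8 − 7) − 0 = 1, and there is no ∂_3, so H_2 = Z.

As a check, the Euler characteristic is 6 − 12 + 8 = 2, which agrees with 1 − 0 + 1 = 2.
(K is a triangulation of the 2-sphere S^2.)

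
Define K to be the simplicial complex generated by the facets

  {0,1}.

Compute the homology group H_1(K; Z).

H_1 ≅ 0.

K has 2 vertices, 1 edge.
rank ∂_1 = 1, rank ∂_2 = 0 ⇒ b_1 = 1 − 1 − 0 = 0. So H_1 = 0.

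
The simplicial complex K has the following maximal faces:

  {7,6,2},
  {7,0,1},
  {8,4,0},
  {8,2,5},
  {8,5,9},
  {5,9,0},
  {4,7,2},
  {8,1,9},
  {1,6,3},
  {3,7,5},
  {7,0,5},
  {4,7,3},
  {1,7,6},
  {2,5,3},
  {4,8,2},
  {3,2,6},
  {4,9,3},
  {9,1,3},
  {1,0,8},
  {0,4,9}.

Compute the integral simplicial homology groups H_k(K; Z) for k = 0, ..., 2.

Order the vertices as 0 < 1 < 2 < 3 < 4 < 5 < 6 < 7 < 8 < 9. Listing each simplex with vertices in this order, K has dimension 2 with simplices:

  0-simplices (10): [0], [1], [2], [3], [4], [5], [6], [7], [8], [9]
  1-simplices (30): (30 of them)
  2-simplices (20): (20 of them)

giving chain groups C_0 ≅ Z^10, C_1 ≅ Z^30, C_2 ≅ Z^20.

The boundary map ∂_1: C_1 → C_0 maps an edge to its endpoints' difference, ∂[p,q] = q − p. For instance
  ∂[2,7] = [7] − [2].
This gives a 10×30 integer matrix of rank 9; reducing to Smith normal form yields diagonal entries (1,1,1,1,1,1,1,1,1).

The boundary map ∂_2: C_2 → C_1 acts by ∂[p,q,r] = [q,r] − [p,r] + [p,q]. For instance
  ∂[0,4,8] = [4,8] − [0,8] + [0,4],
  ∂[3,5,7] = [5,7] − [3,7] + [3,5].
As a 30×20 matrix over Z this has rank 20, with invariant factors (1,1,1,1,1,1,1,1,1,1,1,1,1,1,1,1,1,1,1,2).

Reading off H_k = ker ∂_k / im ∂_{k+1}:

  H_0: rank C_0 − rank ∂_1 = 10 − 9 = 1, and the invariant factors of ∂_1 are all 1, so H_0 = Z.
  H_1: rank ker ∂_1 − rank ∂_2 = (30 − 9) − 20 = 1, and ∂_2 has invariant factor 2 > 1, so H_1 = Z ⊕ Z_2.
  H_2: rank ker ∂_2 − rank ∂_3 = (20 − 20) − 0 = 0, and there is no ∂_3, so H_2 = 0.

(K is a triangulation of the Klein bottle.)

H_0 = Z,  H_1 = Z ⊕ Z_2,  H_2 = 0.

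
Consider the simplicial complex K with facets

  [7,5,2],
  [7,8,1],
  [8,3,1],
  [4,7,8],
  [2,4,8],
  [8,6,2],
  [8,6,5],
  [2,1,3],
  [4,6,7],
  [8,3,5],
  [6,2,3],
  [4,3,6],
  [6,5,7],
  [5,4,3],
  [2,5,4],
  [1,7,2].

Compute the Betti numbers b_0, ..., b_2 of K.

Take the total order 1 < 2 < 3 < 4 < 5 < 6 < 7 < 8 on the vertex set. Then K (dimension 2) consists of the simplices:

  0-simplices (8): [1], [2], [3], [4], [5], [6], [7], [8]
  1-simplices (24): (24 of them)
  2-simplices (16): [1,2,3], [1,2,7], [1,3,8], [1,7,8], [2,3,6], [2,4,5], [2,4,8], [2,5,7], [2,6,8], [3,4,5], [3,4,6], [3,5,8], [4,6,7], [4,7,8], [5,6,7], [5,6,8]

so the chain groups are C_0 ≅ Z^8, C_1 ≅ Z^24, C_2 ≅ Z^16.

The boundary map ∂_1: C_1 → C_0 sends each edge [p,q] (with p < q) to q − p. For instance
  ∂[4,6] = [6] − [4].
The 8×24 boundary matrix has rank 7 and Smith normal form diag(1,1,1,1,1,1,1).

The boundary map ∂_2: C_2 → C_1 acts by ∂[p,q,r] = [q,r] − [p,r] + [p,q]. For instance
  ∂[1,7,8] = [7,8] − [1,8] + [1,7],
  ∂[2,4,8] = [4,8] − [2,8] + [2,4].
The resulting 24×16 matrix has rank 15, and its Smith normal form has invariant factors (1,1,1,1,1,1,1,1,1,1,1,1,1,1,1).

From H_k ≅ ker(∂_k) / im(∂_{k+1}) we obtain:

  H_0: rank C_0 − rank ∂_1 = 8 − 7 = 1, and the invariant factors of ∂_1 are all 1, so H_0 ≅ Z.
  H_1: rank ker ∂_1 − rank ∂_2 = (24 − 7) − 15 = 2, and the invariant factors of ∂_2 are all 1, so H_1 ≅ Z^2.
  H_2: rank ker ∂_2 − rank ∂_3 = (16 − 15) − 0 = 1, and there is no ∂_3, so H_2 ≅ Z.

As a check, the Euler characteristic is 8 − 24 + 16 = 0, which agrees with 1 − 2 + 1 = 0.

Hence the Betti numbers are b_0 = 1, b_1 = 2, b_2 = 1.

b_0 = 1, b_1 = 2, b_2 = 1.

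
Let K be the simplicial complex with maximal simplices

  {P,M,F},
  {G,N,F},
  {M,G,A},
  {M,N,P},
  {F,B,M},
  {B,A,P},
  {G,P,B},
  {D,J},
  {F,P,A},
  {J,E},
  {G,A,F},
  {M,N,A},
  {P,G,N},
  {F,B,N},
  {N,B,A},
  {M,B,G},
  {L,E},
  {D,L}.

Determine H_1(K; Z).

H_1 ≅ Z^3.

We work with the vertex ordering A < B < D < E < F < G < J < L < M < N < P. The simplices of K, each written with vertices in increasing order, are:

  0-simplices (11): A, B, D, E, F, G, J, L, M, N, P
  1-simplices (25): AB, AF, AG, AM, AN, AP, BF, BG, BM, BN, BP, DJ, DL, EJ, EL, FG, FM, FN, FP, GM, GN, GP, MN, MP, NP
  2-simplices (14): ABN, ABP, AFG, AFP, AGM, AMN, BFM, BFN, BGM, BGP, FGN, FMP, GNP, MNP

so the chain groups are C_0 ≅ Z^11, C_1 ≅ Z^25, C_2 ≅ Z^14.

The boundary map ∂_1: C_1 → C_0 is given by ∂[p,q] = [q] − [p]. For instance
  ∂FP = P − F.
This gives a 11×25 integer matrix of rank 9; reducing to Smith normal form yields diagonal entries (1,1,1,1,1,1,1,1,1).

∂_2: C_2 → C_1 acts by ∂[p,q,r] = [q,r] − [p,r] + [p,q]. For instance
  ∂MNP = NP − MP + MN,
  ∂BFM = FM − BM + BF.
The 25×14 boundary matrix has rank 13 and Smith normal form diag(1,1,1,1,1,1,1,1,1,1,1,1,1).

From H_k ≅ ker(∂_k) / im(∂_{k+1}) we obtain:

  H_1: rank ker ∂_1 − rank ∂_2 = (25 − 9) − 13 = 3, and the invariant factors of ∂_2 are all 1, so H_1 ≅ Z^3.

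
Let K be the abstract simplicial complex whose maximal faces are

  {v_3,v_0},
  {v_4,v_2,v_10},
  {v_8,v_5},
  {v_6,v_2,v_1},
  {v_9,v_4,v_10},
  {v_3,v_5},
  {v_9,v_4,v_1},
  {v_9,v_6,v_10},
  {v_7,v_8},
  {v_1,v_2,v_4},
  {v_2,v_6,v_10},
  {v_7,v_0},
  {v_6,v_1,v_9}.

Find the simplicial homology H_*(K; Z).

H_0 ≅ Z^2,  H_1 ≅ Z,  H_2 ≅ Z.

Take the total order v_0 < v_1 < v_2 < v_3 < v_4 < v_5 < v_6 < v_7 < v_8 < v_9 < v_10 on the vertex set. Then K (dimension 2) consists of the simplices:

  0-simplices (11): [v_0], [v_1], [v_2], [v_3], [v_4], [v_5], [v_6], [v_7], [v_8], [v_9], [v_10]
  1-simplices (17): (17 of them)
  2-simplices (8): [v_1,v_2,v_4], [v_1,v_2,v_6], [v_1,v_4,v_9], [v_1,v_6,v_9], [v_2,v_4,v_10], [v_2,v_6,v_10], [v_4,v_9,v_10], [v_6,v_9,v_10]

giving chain groups C_0 ≅ Z^11, C_1 ≅ Z^17, C_2 ≅ Z^8.

The boundary map ∂_1: C_1 → C_0 is given by ∂[p,q] = [q] − [p]. For instance
  ∂[v_0,v_7] = [v_7] − [v_0].
The resulting 11×17 matrix has rank 9, and its Smith normal form has invariant factors (1,1,1,1,1,1,1,1,1).

The boundary map ∂_2: C_2 → C_1 maps a triangle to the signed sum of its edges. For instance
  ∂[v_1,v_2,v_4] = [v_2,v_4] − [v_1,v_4] + [v_1,v_2],
  ∂[v_1,v_4,v_9] = [v_4,v_9] − [v_1,v_9] + [v_1,v_4].
This gives a 17×8 integer matrix of rank 7; reducing to Smith normal form yields diagonal entries (1,1,1,1,1,1,1).

Now H_k = ker ∂_k / im ∂_{k+1}, so:

  H_0: rank C_0 − rank ∂_1 = 11 − 9 = 2, and the invariant factors of ∂_1 are all 1, so H_0 = Z^2.
  H_1: rank ker ∂_1 − rank ∂_2 = (17 − 9) − 7 = 1, and the invariant factors of ∂_2 are all 1, so H_1 = Z.
  H_2: rank ker ∂_2 − rank ∂_3 = (8 − 7) − 0 = 1, and there is no ∂_3, so H_2 = Z.

As a check, the Euler characteristic is 11 − 17 + 8 = 2, which agrees with 2 − 1 + 1 = 2.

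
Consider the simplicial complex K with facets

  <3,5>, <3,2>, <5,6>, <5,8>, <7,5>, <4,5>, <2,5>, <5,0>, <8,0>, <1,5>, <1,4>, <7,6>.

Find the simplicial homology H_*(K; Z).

We work with the vertex ordering 0 < 1 < 2 < 3 < 4 < 5 < 6 < 7 < 8. The simplices of K, each written with vertices in increasing order, are:

  0-simplices (9): [0], [1], [2], [3], [4], [5], [6], [7], [8]
  1-simplices (12): [0,5], [0,8], [1,4], [1,5], [2,3], [2,5], [3,5], [4,5], [5,6], [5,7], [5,8], [6,7]

Hence C_0 ≅ Z^9, C_1 ≅ Z^12.

Boundary ∂_1: C_1 → C_0 is given by ∂[p,q] = [q] − [p]. For instance
  ∂[0,5] = [5] − [0].
This gives a 9×12 integer matrix of rank 8; reducing to Smith normal form yields diagonal entries (1,1,1,1,1,1,1,1).

Reading off H_k = ker ∂_k / im ∂_{k+1}:

  H_0: rank C_0 − rank ∂_1 = 9 − 8 = 1, and the invariant factors of ∂_1 are all 1, so H_0 = Z.
  H_1: rank ker ∂_1 − rank ∂_2 = (12 − 8) − 0 = 4, and there is no ∂_2, so H_1 = Z^4.

As a check, the Euler characteristic is 9 − 12 = -3, which agrees with 1 − 4 = -3.
(K is a triangulation of a wedge of 4 circles.)

H_0 = Z,  H_1 = Z^4.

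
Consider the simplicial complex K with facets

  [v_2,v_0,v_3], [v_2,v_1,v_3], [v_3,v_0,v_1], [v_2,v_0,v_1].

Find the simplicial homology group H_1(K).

H_1 = 0.

K has 4 vertices, 6 edges, 4 triangles.
rank ∂_1 = 3, rank ∂_2 = 3 ⇒ b_1 = 6 − 3 − 3 = 0; all invariant factors of ∂_2 are 1 so no torsion. So H_1 ≅ 0.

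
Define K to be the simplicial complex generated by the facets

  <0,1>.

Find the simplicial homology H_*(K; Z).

We work with the vertex ordering 0 < 1. The simplices of K, each written with vertices in increasing order, are:

  0-simplices (2): [0], [1]
  1-simplices (1): [0,1]

so the chain groups are C_0 ≅ Z^2, C_1 ≅ Z^1.

The boundary map ∂_1: C_1 → C_0 sends each edge [p,q] (with p < q) to q − p. For instance
  ∂[0,1] = [1] − [0].
This gives a 2×1 integer matrix of rank 1; reducing to Smith normal form yields diagonal entries (1).

From H_k ≅ ker(∂_k) / im(∂_{k+1}) we obtain:

  H_0: rank C_0 − rank ∂_1 = 2 − 1 = 1, and the invariant factors of ∂_1 are all 1, so H_0 = Z.
  H_1: rank ker ∂_1 − rank ∂_2 = (1 − 1) − 0 = 0, and there is no ∂_2, so H_1 = 0.

As a check, the Euler characteristic is 2 − 1 = 1, which agrees with 1 − 0 = 1.

H_0 = Z,  H_1 = 0.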